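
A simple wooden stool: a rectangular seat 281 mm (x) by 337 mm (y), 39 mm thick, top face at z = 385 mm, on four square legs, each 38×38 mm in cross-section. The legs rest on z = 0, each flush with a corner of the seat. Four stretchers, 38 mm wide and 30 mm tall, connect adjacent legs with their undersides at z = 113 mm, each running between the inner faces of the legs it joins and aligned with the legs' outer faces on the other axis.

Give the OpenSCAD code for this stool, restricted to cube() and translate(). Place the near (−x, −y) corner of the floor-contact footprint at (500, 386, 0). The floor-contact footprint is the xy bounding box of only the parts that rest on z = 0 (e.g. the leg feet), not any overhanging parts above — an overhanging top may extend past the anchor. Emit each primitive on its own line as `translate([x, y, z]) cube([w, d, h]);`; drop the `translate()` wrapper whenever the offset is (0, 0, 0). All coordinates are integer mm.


translate([500, 386, 346]) cube([281, 337, 39]);
translate([500, 386, 0]) cube([38, 38, 346]);
translate([743, 386, 0]) cube([38, 38, 346]);
translate([500, 685, 0]) cube([38, 38, 346]);
translate([743, 685, 0]) cube([38, 38, 346]);
translate([538, 386, 113]) cube([205, 38, 30]);
translate([538, 685, 113]) cube([205, 38, 30]);
translate([500, 424, 113]) cube([38, 261, 30]);
translate([743, 424, 113]) cube([38, 261, 30]);


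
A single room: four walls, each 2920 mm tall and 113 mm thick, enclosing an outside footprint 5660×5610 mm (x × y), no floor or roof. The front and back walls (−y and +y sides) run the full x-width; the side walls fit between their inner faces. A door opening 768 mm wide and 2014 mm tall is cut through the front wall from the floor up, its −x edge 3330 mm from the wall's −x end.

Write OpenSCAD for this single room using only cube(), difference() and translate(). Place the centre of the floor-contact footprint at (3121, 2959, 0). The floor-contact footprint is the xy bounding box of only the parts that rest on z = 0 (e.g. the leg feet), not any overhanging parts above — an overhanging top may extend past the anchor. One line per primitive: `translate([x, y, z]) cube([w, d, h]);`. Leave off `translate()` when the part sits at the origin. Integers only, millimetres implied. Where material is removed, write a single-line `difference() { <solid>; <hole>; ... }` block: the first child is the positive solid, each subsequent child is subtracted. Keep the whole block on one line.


difference() { translate([291, 154, 0]) cube([5660, 113, 2920]); translate([3621, 154, 0]) cube([768, 113, 2014]); }
translate([291, 5651, 0]) cube([5660, 113, 2920]);
translate([291, 267, 0]) cube([113, 5384, 2920]);
translate([5838, 267, 0]) cube([113, 5384, 2920]);


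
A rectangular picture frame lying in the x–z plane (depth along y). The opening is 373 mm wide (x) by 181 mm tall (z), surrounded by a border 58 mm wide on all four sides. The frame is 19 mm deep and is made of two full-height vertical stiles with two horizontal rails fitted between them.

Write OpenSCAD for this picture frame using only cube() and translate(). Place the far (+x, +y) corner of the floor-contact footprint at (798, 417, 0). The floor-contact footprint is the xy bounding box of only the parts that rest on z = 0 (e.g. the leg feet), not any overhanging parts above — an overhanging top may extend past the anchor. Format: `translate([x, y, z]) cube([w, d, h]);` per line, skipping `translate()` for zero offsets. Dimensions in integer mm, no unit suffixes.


translate([309, 398, 0]) cube([58, 19, 297]);
translate([740, 398, 0]) cube([58, 19, 297]);
translate([367, 398, 0]) cube([373, 19, 58]);
translate([367, 398, 239]) cube([373, 19, 58]);


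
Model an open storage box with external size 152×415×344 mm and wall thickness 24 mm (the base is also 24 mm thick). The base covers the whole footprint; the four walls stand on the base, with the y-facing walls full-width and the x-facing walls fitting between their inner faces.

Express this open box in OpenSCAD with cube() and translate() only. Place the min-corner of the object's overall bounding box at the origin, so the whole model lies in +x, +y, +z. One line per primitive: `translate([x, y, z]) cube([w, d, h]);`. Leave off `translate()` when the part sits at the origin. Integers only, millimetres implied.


cube([152, 415, 24]);
translate([0, 0, 24]) cube([152, 24, 320]);
translate([0, 391, 24]) cube([152, 24, 320]);
translate([0, 24, 24]) cube([24, 367, 320]);
translate([128, 24, 24]) cube([24, 367, 320]);


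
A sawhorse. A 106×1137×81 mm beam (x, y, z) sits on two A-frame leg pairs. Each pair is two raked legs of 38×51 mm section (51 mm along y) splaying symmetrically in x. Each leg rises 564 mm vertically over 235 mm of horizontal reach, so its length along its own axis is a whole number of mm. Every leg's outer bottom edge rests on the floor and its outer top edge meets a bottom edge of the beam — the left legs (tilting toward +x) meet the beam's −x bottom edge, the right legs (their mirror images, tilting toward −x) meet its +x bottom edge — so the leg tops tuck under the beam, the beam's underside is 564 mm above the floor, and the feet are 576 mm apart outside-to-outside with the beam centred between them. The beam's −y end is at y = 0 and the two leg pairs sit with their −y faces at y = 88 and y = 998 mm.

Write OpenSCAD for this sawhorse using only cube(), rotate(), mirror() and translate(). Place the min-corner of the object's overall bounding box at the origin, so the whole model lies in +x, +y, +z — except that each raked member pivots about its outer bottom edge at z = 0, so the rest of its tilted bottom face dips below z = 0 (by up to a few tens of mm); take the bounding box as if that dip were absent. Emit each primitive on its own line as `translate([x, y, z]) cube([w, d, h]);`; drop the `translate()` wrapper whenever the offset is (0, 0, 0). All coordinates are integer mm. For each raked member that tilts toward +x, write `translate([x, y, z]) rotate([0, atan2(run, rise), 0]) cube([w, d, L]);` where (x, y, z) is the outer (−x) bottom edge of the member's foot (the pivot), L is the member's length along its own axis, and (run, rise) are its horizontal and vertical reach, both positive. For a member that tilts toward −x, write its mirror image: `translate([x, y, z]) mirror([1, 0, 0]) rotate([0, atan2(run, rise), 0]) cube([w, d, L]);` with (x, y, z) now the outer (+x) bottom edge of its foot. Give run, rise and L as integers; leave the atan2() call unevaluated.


translate([235, 0, 564]) cube([106, 1137, 81]);
translate([0, 88, 0]) rotate([0, atan2(235, 564), 0]) cube([38, 51, 611]);
translate([576, 88, 0]) mirror([1, 0, 0]) rotate([0, atan2(235, 564), 0]) cube([38, 51, 611]);
translate([0, 998, 0]) rotate([0, atan2(235, 564), 0]) cube([38, 51, 611]);
translate([576, 998, 0]) mirror([1, 0, 0]) rotate([0, atan2(235, 564), 0]) cube([38, 51, 611]);


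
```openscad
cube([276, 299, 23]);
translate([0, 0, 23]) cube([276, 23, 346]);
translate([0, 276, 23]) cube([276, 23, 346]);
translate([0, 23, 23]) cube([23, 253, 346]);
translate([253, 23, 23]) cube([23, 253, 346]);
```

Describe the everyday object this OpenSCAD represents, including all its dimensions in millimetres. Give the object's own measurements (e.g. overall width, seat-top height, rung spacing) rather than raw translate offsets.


An open-topped rectangular box: outside dimensions 276×299×369 mm, with a uniform wall and base thickness of 23 mm. The base is a full 276×299 slab on the floor; four walls sit on top of the base. The front and back walls (the −y and +y sides) span the full width; the two side walls fit between them.


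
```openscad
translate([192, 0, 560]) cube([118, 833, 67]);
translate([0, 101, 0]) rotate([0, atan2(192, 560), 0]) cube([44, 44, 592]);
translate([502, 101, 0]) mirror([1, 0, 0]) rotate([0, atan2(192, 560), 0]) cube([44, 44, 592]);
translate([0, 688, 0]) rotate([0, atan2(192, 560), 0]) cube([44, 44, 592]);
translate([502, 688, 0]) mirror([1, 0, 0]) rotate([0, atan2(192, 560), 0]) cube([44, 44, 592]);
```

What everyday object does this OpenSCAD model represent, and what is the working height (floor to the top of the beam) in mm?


A sawhorse. The overall height is 627 mm.

A beam across two mirrored pairs of raked legs — a sawhorse. The beam's underside is at z = 560 (matching the legs' vertical rise in atan2(192, 560)) and the beam is 67 mm tall, so its top is at 560 + 67 = 627 mm. The raked legs top out at the beam's underside, so that is the highest point.


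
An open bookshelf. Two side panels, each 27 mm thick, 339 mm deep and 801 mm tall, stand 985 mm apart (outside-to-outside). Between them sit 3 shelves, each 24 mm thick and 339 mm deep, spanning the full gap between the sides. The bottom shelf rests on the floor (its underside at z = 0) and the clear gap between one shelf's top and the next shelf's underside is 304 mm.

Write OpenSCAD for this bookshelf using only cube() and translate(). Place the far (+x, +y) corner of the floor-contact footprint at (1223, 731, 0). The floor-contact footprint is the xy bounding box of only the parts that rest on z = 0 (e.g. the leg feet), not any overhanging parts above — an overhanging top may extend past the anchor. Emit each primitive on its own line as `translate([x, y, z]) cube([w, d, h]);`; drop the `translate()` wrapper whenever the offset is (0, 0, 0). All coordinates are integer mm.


translate([238, 392, 0]) cube([27, 339, 801]);
translate([1196, 392, 0]) cube([27, 339, 801]);
translate([265, 392, 0]) cube([931, 339, 24]);
translate([265, 392, 328]) cube([931, 339, 24]);
translate([265, 392, 656]) cube([931, 339, 24]);


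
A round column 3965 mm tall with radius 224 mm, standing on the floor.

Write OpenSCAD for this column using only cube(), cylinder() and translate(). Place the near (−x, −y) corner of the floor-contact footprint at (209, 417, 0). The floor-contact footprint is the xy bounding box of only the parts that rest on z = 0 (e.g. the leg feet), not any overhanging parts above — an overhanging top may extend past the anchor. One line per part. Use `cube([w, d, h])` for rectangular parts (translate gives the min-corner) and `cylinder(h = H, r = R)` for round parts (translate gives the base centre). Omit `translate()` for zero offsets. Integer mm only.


translate([433, 641, 0]) cylinder(h = 3965, r = 224);


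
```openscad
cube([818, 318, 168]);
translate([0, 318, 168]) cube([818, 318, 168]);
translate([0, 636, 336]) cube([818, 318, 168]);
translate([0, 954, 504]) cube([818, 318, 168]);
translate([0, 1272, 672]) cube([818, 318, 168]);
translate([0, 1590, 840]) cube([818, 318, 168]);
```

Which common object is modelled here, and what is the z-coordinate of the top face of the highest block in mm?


A staircase. The total rise is 1008 mm.

6 identical blocks, each offset up and back from the previous — a staircase. Each step is 168 mm tall and there are 6 of them, so the total rise is 6 × 168 = 1008 mm.


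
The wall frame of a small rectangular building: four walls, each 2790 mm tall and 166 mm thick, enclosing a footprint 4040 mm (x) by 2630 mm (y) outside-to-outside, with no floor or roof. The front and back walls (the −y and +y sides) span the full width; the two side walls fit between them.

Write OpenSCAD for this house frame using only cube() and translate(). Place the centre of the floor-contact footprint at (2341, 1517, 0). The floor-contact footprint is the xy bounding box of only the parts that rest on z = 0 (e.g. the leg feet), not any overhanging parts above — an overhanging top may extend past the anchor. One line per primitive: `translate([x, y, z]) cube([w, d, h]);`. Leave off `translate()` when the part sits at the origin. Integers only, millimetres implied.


translate([321, 202, 0]) cube([4040, 166, 2790]);
translate([321, 2666, 0]) cube([4040, 166, 2790]);
translate([321, 368, 0]) cube([166, 2298, 2790]);
translate([4195, 368, 0]) cube([166, 2298, 2790]);


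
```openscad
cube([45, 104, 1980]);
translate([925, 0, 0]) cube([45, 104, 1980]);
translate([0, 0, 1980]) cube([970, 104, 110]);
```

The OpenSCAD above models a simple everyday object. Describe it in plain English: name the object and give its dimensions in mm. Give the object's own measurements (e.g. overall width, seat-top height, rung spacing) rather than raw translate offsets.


A door frame. The clear opening is 880 mm wide and 1980 mm high. Two 45 mm wide jambs, 104 mm deep, stand either side of the opening from the floor to the top of the opening. A 110 mm thick head sits across the top of both jambs, spanning the full outside width of the frame.


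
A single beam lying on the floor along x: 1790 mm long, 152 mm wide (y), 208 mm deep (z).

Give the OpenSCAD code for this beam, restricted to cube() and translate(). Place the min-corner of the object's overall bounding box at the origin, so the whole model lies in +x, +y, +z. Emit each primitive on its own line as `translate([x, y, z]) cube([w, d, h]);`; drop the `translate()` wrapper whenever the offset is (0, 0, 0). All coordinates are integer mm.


cube([1790, 152, 208]);


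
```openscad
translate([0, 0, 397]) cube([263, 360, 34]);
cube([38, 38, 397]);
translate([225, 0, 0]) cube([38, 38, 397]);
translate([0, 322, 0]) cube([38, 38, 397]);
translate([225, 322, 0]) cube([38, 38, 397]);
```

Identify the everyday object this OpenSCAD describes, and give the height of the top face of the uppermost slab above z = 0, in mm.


A stool. The seat height is 431 mm.

A 263×360×34 slab at z = 397 on four corner posts — a stool. The seat top is 397 + 34 = 431 mm.


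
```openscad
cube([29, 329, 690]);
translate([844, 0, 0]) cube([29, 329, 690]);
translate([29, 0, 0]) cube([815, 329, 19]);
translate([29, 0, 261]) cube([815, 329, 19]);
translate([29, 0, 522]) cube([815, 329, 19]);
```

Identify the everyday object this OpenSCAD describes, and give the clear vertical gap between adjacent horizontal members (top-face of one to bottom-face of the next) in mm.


A bookshelf. The clear shelf gap is 242 mm.

Two tall side panels with 3 horizontal boards between them — a bookshelf. The first two shelf undersides are at z = 0 and z = 261; with shelf thickness 19, the clear gap is 261 − 0 − 19 = 242 mm.


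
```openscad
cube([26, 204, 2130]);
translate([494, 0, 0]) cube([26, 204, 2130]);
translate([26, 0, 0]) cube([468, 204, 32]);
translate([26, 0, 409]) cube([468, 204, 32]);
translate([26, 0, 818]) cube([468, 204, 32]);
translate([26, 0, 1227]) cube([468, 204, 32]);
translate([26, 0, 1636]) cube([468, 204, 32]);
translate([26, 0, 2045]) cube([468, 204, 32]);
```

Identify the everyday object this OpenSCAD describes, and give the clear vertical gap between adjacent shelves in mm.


A bookshelf. The clear shelf gap is 377 mm.

Two tall side panels with 6 horizontal boards between them — a bookshelf. The first two shelf undersides are at z = 0 and z = 409; with shelf thickness 32, the clear gap is 409 − 0 − 32 = 377 mm.


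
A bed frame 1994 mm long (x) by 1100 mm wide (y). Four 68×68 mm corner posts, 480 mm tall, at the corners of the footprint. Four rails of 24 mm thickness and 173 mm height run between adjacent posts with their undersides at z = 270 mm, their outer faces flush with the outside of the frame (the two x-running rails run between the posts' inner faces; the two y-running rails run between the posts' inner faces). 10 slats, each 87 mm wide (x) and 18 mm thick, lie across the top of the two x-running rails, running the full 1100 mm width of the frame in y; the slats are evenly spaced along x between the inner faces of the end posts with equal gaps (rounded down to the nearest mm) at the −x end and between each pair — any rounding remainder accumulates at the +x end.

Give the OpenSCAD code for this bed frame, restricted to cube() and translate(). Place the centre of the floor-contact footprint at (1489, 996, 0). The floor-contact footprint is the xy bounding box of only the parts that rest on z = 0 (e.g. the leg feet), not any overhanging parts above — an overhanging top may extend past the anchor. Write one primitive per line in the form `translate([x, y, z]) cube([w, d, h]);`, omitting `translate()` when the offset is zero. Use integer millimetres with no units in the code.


translate([492, 446, 0]) cube([68, 68, 480]);
translate([492, 1478, 0]) cube([68, 68, 480]);
translate([2418, 446, 0]) cube([68, 68, 480]);
translate([2418, 1478, 0]) cube([68, 68, 480]);
translate([560, 446, 270]) cube([1858, 24, 173]);
translate([560, 1522, 270]) cube([1858, 24, 173]);
translate([492, 514, 270]) cube([24, 964, 173]);
translate([2462, 514, 270]) cube([24, 964, 173]);
translate([649, 446, 443]) cube([87, 1100, 18]);
translate([825, 446, 443]) cube([87, 1100, 18]);
translate([1001, 446, 443]) cube([87, 1100, 18]);
translate([1177, 446, 443]) cube([87, 1100, 18]);
translate([1353, 446, 443]) cube([87, 1100, 18]);
translate([1529, 446, 443]) cube([87, 1100, 18]);
translate([1705, 446, 443]) cube([87, 1100, 18]);
translate([1881, 446, 443]) cube([87, 1100, 18]);
translate([2057, 446, 443]) cube([87, 1100, 18]);
translate([2233, 446, 443]) cube([87, 1100, 18]);


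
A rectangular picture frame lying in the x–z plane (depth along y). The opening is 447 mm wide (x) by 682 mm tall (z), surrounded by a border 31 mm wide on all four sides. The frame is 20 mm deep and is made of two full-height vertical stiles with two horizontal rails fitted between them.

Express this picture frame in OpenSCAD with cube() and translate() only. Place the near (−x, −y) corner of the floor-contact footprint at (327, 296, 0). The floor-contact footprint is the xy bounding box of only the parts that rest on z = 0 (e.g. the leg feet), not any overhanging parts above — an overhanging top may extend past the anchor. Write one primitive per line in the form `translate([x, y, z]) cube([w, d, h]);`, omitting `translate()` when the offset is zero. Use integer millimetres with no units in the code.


translate([327, 296, 0]) cube([31, 20, 744]);
translate([805, 296, 0]) cube([31, 20, 744]);
translate([358, 296, 0]) cube([447, 20, 31]);
translate([358, 296, 713]) cube([447, 20, 31]);


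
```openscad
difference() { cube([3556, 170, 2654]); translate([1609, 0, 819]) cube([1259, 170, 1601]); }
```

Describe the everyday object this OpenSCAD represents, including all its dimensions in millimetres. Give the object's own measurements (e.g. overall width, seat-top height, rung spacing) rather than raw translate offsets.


A wall 3556 mm long (x), 170 mm thick (y), 2654 mm tall, with a rectangular window opening cut through it. The opening is 1259 mm wide and 1601 mm tall; its sill is at z = 819 mm and its near (−x) edge is 1609 mm from the wall's −x end. The opening passes through the full wall thickness.


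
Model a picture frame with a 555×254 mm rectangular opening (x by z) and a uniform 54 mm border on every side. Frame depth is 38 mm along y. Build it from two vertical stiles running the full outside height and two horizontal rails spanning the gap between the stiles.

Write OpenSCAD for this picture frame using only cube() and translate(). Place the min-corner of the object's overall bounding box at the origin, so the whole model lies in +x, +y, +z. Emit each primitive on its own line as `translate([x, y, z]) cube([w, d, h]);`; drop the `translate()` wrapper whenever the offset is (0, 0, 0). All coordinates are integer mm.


cube([54, 38, 362]);
translate([609, 0, 0]) cube([54, 38, 362]);
translate([54, 0, 0]) cube([555, 38, 54]);
translate([54, 0, 308]) cube([555, 38, 54]);


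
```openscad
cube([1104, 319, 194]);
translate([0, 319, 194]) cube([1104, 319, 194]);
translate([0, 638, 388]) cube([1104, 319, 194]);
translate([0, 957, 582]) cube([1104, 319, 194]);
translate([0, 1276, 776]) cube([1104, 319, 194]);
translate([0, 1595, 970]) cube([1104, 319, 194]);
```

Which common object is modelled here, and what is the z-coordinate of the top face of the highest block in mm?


A staircase. The total rise is 1164 mm.

6 identical blocks, each offset up and back from the previous — a staircase. Each step is 194 mm tall and there are 6 of them, so the total rise is 6 × 194 = 1164 mm.


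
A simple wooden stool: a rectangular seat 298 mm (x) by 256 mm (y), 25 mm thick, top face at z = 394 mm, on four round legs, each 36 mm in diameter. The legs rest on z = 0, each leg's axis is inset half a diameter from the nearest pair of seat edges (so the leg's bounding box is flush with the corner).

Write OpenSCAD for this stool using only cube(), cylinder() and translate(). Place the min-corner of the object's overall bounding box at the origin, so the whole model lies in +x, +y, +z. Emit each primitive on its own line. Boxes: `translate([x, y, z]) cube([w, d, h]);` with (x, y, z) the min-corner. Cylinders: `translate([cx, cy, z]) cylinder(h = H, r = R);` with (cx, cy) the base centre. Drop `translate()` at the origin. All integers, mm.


// leg_h = 394 - 25 = 369
translate([0, 0, 369]) cube([298, 256, 25]);
translate([18, 18, 0]) cylinder(h = 369, r = 18);
translate([280, 18, 0]) cylinder(h = 369, r = 18);
translate([18, 238, 0]) cylinder(h = 369, r = 18);
translate([280, 238, 0]) cylinder(h = 369, r = 18);


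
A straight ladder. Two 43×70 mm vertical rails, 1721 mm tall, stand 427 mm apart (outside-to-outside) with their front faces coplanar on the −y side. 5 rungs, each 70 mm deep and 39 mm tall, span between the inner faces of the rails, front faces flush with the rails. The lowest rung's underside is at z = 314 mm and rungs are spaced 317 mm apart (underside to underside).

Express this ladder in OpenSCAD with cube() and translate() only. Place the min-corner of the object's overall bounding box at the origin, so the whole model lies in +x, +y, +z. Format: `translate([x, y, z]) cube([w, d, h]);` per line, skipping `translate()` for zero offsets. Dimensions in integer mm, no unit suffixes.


cube([43, 70, 1721]);
translate([384, 0, 0]) cube([43, 70, 1721]);
translate([43, 0, 314]) cube([341, 70, 39]);
translate([43, 0, 631]) cube([341, 70, 39]);
translate([43, 0, 948]) cube([341, 70, 39]);
translate([43, 0, 1265]) cube([341, 70, 39]);
translate([43, 0, 1582]) cube([341, 70, 39]);


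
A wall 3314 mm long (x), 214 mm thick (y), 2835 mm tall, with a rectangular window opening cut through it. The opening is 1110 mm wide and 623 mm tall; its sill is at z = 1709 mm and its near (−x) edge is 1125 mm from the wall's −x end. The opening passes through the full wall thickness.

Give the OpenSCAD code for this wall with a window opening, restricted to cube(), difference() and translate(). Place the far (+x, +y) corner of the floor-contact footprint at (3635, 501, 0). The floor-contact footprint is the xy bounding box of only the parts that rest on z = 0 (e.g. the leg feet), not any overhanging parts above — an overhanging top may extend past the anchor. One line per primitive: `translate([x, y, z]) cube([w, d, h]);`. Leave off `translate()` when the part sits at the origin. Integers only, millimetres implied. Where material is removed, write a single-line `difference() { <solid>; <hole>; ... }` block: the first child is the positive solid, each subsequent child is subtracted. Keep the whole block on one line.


difference() { translate([321, 287, 0]) cube([3314, 214, 2835]); translate([1446, 287, 1709]) cube([1110, 214, 623]); }


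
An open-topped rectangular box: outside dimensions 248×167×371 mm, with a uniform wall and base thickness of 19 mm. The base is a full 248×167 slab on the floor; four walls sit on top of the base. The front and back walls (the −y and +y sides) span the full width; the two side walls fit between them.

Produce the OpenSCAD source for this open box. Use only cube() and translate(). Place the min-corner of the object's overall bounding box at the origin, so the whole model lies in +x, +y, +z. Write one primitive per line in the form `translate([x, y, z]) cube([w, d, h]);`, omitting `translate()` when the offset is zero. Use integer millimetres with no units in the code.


cube([248, 167, 19]);
translate([0, 0, 19]) cube([248, 19, 352]);
translate([0, 148, 19]) cube([248, 19, 352]);
translate([0, 19, 19]) cube([19, 129, 352]);
translate([229, 19, 19]) cube([19, 129, 352]);


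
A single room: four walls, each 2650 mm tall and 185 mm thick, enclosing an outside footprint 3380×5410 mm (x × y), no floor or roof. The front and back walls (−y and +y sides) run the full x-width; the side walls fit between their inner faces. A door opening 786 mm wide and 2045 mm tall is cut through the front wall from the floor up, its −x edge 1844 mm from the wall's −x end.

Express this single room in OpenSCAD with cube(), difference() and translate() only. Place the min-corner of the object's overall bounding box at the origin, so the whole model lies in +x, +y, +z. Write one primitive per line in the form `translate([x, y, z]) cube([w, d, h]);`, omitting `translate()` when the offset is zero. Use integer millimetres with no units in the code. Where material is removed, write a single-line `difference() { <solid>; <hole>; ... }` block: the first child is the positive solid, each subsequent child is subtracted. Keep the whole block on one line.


difference() { cube([3380, 185, 2650]); translate([1844, 0, 0]) cube([786, 185, 2045]); }
translate([0, 5225, 0]) cube([3380, 185, 2650]);
translate([0, 185, 0]) cube([185, 5040, 2650]);
translate([3195, 185, 0]) cube([185, 5040, 2650]);


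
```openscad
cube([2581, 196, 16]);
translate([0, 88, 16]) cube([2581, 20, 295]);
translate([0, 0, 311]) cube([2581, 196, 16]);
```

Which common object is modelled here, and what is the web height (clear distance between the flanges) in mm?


An I-beam. The web height is 295 mm.

Two wide flanges with a thin centred web — an I-beam. Overall 327 mm minus two 16 mm flanges gives a web of 327 − 2·16 = 295 mm.


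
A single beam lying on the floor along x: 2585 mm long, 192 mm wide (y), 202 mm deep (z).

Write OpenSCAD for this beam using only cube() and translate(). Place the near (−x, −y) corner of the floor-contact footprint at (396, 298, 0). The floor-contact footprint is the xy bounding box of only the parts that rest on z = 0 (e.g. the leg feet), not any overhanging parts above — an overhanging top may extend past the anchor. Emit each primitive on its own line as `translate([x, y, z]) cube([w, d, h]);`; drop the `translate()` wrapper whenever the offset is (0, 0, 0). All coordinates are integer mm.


translate([396, 298, 0]) cube([2585, 192, 202]);


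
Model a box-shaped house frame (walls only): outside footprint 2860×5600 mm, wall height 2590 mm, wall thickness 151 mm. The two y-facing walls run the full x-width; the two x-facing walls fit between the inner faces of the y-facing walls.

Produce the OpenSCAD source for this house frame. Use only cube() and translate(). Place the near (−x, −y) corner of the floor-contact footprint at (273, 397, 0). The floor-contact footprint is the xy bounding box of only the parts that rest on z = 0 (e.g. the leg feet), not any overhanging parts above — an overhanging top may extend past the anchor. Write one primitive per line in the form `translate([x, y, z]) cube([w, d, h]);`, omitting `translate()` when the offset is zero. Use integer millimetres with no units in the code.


translate([273, 397, 0]) cube([2860, 151, 2590]);
translate([273, 5846, 0]) cube([2860, 151, 2590]);
translate([273, 548, 0]) cube([151, 5298, 2590]);
translate([2982, 548, 0]) cube([151, 5298, 2590]);


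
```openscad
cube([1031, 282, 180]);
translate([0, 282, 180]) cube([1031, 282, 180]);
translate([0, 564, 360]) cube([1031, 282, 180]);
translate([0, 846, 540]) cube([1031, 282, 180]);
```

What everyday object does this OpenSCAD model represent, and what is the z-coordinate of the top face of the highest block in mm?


A staircase. The total rise is 720 mm.

4 identical blocks, each offset up and back from the previous — a staircase. Each step is 180 mm tall and there are 4 of them, so the total rise is 4 × 180 = 720 mm.


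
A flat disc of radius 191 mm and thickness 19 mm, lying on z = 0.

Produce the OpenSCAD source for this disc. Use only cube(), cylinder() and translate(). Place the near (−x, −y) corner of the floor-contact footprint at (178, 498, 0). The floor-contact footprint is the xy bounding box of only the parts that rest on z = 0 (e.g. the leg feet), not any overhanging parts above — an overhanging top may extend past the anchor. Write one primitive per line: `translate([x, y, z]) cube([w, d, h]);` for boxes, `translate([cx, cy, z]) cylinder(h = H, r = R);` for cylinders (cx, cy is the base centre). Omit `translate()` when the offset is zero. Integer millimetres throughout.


translate([369, 689, 0]) cylinder(h = 19, r = 191);


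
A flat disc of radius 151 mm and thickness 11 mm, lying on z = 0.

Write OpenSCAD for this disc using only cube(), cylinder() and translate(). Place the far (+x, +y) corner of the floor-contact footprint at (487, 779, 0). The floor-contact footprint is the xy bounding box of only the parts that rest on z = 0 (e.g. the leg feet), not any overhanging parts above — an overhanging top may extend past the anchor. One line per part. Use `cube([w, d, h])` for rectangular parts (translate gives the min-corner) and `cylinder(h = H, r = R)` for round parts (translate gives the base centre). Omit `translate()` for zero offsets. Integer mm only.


translate([336, 628, 0]) cylinder(h = 11, r = 151);


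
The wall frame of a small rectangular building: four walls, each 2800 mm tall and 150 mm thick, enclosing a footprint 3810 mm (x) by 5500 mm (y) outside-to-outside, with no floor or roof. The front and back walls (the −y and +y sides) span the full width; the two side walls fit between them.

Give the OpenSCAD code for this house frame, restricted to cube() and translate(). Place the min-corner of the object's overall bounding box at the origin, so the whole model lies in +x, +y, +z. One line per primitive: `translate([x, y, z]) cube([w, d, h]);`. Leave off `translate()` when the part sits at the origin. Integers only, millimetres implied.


cube([3810, 150, 2800]);
translate([0, 5350, 0]) cube([3810, 150, 2800]);
translate([0, 150, 0]) cube([150, 5200, 2800]);
translate([3660, 150, 0]) cube([150, 5200, 2800]);


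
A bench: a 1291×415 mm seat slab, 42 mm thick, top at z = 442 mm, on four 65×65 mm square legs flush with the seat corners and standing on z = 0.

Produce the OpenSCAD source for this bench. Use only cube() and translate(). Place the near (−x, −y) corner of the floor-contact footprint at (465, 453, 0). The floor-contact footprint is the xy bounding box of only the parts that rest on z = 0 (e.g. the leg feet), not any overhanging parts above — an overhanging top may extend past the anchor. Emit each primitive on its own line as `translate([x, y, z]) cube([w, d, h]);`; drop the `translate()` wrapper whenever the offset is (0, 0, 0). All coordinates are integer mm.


translate([465, 453, 400]) cube([1291, 415, 42]);
translate([465, 453, 0]) cube([65, 65, 400]);
translate([465, 803, 0]) cube([65, 65, 400]);
translate([1691, 453, 0]) cube([65, 65, 400]);
translate([1691, 803, 0]) cube([65, 65, 400]);


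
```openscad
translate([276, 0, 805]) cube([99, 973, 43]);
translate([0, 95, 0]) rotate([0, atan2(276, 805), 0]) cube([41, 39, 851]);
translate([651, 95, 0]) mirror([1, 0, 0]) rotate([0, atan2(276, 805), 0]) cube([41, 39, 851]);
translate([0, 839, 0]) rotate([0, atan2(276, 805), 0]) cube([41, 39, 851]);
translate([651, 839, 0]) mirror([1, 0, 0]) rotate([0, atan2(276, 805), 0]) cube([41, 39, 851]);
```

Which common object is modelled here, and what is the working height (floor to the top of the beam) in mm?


A sawhorse. The overall height is 848 mm.

A beam across two mirrored pairs of raked legs — a sawhorse. The beam's underside is at z = 805 (matching the legs' vertical rise in atan2(276, 805)) and the beam is 43 mm tall, so its top is at 805 + 43 = 848 mm. The raked legs top out at the beam's underside, so that is the highest point.


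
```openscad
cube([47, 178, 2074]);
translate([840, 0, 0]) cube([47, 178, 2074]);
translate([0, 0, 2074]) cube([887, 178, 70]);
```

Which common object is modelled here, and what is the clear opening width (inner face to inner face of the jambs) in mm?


A door frame. The clear opening width is 793 mm.

Two 2074 mm tall posts with a header on top — a door frame. The left jamb is 47 mm wide at x = 0; the right jamb starts at x = 840. The clear opening is 840 − 47 = 793 mm.


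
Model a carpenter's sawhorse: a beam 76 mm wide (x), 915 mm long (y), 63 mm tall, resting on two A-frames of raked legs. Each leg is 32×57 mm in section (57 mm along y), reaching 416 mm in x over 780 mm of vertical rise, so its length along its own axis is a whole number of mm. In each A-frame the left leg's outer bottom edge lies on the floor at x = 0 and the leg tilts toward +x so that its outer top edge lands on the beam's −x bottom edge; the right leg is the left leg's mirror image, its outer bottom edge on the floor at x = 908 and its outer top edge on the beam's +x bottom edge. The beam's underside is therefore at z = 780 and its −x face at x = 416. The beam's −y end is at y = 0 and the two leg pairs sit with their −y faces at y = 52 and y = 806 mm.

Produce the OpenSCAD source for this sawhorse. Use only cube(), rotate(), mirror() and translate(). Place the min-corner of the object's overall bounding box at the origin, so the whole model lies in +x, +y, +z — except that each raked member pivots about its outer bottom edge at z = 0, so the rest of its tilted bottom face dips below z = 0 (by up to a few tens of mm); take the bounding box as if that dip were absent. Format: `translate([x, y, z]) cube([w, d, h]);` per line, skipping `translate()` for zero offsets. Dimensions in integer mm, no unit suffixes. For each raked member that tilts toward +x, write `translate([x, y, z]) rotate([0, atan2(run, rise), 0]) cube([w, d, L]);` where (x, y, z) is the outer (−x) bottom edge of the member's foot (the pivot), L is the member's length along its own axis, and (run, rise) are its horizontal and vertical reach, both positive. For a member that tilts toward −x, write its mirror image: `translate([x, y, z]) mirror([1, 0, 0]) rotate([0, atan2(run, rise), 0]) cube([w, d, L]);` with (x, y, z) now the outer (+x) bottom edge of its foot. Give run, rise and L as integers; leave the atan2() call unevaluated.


translate([416, 0, 780]) cube([76, 915, 63]);
translate([0, 52, 0]) rotate([0, atan2(416, 780), 0]) cube([32, 57, 884]);
translate([908, 52, 0]) mirror([1, 0, 0]) rotate([0, atan2(416, 780), 0]) cube([32, 57, 884]);
translate([0, 806, 0]) rotate([0, atan2(416, 780), 0]) cube([32, 57, 884]);
translate([908, 806, 0]) mirror([1, 0, 0]) rotate([0, atan2(416, 780), 0]) cube([32, 57, 884]);


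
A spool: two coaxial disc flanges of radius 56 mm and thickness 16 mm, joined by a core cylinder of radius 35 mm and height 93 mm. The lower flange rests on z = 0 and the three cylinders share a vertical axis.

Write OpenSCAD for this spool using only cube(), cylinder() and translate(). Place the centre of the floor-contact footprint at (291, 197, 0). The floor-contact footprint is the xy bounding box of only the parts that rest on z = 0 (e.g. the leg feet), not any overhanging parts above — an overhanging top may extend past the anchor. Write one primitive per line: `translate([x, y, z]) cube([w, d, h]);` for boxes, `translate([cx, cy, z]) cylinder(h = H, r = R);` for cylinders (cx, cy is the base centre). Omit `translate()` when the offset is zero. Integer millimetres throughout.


translate([291, 197, 0]) cylinder(h = 16, r = 56);
translate([291, 197, 16]) cylinder(h = 93, r = 35);
translate([291, 197, 109]) cylinder(h = 16, r = 56);


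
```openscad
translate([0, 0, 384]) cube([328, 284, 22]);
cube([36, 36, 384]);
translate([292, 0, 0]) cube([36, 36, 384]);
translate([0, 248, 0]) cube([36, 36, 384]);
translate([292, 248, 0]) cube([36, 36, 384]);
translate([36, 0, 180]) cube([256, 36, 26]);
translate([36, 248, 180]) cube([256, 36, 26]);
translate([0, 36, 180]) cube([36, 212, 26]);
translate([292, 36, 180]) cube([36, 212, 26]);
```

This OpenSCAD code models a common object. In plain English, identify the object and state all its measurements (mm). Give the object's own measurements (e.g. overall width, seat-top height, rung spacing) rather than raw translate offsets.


A simple wooden stool: a rectangular seat 328 mm (x) by 284 mm (y), 22 mm thick, top face at z = 406 mm, on four square legs, each 36×36 mm in cross-section. The legs rest on z = 0, each flush with a corner of the seat. Four stretchers, 36 mm wide and 26 mm tall, connect adjacent legs with their undersides at z = 180 mm, each running between the inner faces of the legs it joins and aligned with the legs' outer faces on the other axis.


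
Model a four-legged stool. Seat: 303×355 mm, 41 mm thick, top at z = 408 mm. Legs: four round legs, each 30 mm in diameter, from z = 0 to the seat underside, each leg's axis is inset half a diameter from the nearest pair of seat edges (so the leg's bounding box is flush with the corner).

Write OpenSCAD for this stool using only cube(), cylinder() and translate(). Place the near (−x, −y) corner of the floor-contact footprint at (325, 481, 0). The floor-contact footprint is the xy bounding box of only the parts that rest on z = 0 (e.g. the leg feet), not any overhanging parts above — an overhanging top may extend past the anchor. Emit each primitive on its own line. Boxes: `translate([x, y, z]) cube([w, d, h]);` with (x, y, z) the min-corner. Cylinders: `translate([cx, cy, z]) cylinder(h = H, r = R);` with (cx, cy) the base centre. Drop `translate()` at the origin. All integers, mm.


// leg_h = 408 - 41 = 367
translate([325, 481, 367]) cube([303, 355, 41]);
translate([340, 496, 0]) cylinder(h = 367, r = 15);
translate([613, 496, 0]) cylinder(h = 367, r = 15);
translate([340, 821, 0]) cylinder(h = 367, r = 15);
translate([613, 821, 0]) cylinder(h = 367, r = 15);


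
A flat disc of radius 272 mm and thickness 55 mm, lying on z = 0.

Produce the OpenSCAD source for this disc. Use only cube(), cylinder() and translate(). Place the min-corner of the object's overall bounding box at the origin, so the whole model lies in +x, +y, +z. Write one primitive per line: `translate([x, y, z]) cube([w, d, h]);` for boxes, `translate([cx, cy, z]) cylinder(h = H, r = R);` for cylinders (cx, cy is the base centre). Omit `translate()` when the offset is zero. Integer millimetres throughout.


translate([272, 272, 0]) cylinder(h = 55, r = 272);


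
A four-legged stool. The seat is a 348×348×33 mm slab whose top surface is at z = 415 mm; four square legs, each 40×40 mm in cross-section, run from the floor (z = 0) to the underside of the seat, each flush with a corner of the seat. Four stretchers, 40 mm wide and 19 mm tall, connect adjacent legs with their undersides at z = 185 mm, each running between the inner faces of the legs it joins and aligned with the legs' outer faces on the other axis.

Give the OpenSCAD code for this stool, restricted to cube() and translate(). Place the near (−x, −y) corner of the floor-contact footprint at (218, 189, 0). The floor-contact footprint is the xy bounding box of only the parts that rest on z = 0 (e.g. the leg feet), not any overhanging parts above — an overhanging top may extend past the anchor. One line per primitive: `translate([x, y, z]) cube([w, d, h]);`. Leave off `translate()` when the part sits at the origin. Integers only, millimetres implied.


// leg_h = 415 - 33 = 382
// stretcher span = 348 - 2*40 = 268
translate([218, 189, 382]) cube([348, 348, 33]);
translate([218, 189, 0]) cube([40, 40, 382]);
translate([526, 189, 0]) cube([40, 40, 382]);
translate([218, 497, 0]) cube([40, 40, 382]);
translate([526, 497, 0]) cube([40, 40, 382]);
translate([258, 189, 185]) cube([268, 40, 19]);
translate([258, 497, 185]) cube([268, 40, 19]);
translate([218, 229, 185]) cube([40, 268, 19]);
translate([526, 229, 185]) cube([40, 268, 19]);
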